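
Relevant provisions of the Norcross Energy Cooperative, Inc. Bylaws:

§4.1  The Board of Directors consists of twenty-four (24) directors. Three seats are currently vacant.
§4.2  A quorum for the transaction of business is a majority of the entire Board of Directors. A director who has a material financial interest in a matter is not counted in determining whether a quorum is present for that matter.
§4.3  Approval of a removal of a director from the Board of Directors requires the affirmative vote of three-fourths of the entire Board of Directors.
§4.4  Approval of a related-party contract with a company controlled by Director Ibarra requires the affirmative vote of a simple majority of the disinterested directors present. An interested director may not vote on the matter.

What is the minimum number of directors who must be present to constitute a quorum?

13

A majority of 24 is 13.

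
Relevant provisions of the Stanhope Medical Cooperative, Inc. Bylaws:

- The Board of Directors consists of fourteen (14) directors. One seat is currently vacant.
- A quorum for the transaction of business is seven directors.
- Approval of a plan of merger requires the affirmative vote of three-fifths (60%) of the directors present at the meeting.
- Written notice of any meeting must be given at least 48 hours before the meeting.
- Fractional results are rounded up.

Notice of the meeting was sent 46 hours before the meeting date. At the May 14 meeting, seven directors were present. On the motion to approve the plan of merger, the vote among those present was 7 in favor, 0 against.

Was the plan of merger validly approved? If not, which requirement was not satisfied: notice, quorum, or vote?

Notice: 46 hours given; 48 required (46 < 48). Not satisfied.
Quorum: 7 present; quorum is 7. Satisfied.
Vote: the plan of merger requires three-fifths of the directors present (7). 3/5 of 7 = 4.20, rounded up to 5, so 5 affirmative votes are needed; 7 voted in favor. Satisfied.

Invalid — notice requirement not satisfied.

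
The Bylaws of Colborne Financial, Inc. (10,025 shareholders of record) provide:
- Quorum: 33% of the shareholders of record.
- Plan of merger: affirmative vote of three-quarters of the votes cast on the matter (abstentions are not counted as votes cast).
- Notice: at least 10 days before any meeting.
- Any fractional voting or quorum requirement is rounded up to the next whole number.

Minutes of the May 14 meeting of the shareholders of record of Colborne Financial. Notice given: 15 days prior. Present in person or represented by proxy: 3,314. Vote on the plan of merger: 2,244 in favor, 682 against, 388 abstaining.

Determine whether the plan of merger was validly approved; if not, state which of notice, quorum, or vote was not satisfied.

Notice: 15 days given; 10 required. Satisfied.
Quorum: 33% of 10,025 = 3,308.25, rounded up to 3,309; 3,314 present. Satisfied.
Vote: requires three-fourths of the votes cast (3,314 − 388 abstaining = 2,926); 3/4 of 2926 = 2194.50, rounded up to 2195, so 2,195 needed; 2,244 in favor. Satisfied.

Valid — all requirements satisfied.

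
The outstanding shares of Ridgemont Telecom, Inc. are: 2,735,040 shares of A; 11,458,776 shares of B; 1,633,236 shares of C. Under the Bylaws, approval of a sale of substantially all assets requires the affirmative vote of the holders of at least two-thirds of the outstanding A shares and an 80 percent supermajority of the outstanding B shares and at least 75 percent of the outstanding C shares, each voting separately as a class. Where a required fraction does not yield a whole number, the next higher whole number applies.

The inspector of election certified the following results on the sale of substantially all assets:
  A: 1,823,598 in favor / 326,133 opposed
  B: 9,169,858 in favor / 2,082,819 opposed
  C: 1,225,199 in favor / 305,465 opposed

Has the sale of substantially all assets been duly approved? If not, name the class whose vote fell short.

Approved — every class gave the required vote.

A: 2/3 of 2735040 = 1823360; 1,823,360 required, 1,823,598 in favor — approved.
B: 4/5 of 11458776 = 9167020.80, rounded up to 9167021; 9,167,021 required, 9,169,858 in favor — approved.
C: 3/4 of 1633236 = 1224927; 1,224,927 required, 1,225,199 in favor — approved.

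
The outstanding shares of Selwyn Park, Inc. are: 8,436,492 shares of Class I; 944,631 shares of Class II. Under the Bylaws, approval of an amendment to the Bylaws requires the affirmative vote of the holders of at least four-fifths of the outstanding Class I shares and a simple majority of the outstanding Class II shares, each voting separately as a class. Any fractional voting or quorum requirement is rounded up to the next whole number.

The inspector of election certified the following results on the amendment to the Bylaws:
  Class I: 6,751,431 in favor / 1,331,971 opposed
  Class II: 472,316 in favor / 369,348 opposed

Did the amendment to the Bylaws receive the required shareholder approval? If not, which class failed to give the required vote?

Class I: 4/5 of 8436492 = 6749193.60, rounded up to 6749194; 6,749,194 required, 6,751,431 in favor — approved.
Class II: a majority of 944631 is 472316; 472,316 required, 472,316 in favor — approved.

Approved — every class gave the required vote.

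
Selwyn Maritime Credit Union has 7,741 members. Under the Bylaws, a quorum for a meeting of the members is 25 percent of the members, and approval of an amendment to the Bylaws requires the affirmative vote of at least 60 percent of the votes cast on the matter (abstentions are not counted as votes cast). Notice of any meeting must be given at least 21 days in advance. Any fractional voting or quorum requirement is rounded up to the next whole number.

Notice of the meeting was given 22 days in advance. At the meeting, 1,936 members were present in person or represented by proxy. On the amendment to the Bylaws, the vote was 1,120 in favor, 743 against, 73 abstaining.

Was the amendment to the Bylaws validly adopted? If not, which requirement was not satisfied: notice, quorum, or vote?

Notice: 22 days given; 21 required. Satisfied.
Quorum: 25% of 7,741 = 1,935.25, rounded up to 1,936; 1,936 present. Satisfied.
Vote: requires three-fifths of the votes cast (1,936 − 73 abstaining = 1,863); 3/5 of 1863 = 1117.80, rounded up to 1118, so 1,118 needed; 1,120 in favor. Satisfied.

Valid — all requirements satisfied.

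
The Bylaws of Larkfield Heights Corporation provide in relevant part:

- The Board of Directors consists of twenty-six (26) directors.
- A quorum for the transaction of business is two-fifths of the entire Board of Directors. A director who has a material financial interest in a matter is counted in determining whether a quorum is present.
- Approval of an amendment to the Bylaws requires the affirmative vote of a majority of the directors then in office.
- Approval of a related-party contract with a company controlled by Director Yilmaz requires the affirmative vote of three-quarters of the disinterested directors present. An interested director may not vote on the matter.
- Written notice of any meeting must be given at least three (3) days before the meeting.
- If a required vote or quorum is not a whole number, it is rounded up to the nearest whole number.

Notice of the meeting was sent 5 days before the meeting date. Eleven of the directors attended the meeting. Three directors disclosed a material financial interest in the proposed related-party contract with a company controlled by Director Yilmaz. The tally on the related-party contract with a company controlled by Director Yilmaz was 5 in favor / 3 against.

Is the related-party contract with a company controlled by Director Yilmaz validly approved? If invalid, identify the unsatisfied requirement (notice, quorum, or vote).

Notice: 5 days given; 3 required (5 ≥ 3). Satisfied.
Quorum: 11 present (interested directors count toward quorum); quorum is 11. Satisfied.
Vote: the related-party contract with a company controlled by Director Yilmaz requires three-fourths of the disinterested directors present (11 − 3 = 8). 3/4 of 8 = 6, so 6 affirmative votes are needed; 5 voted in favor. Not satisfied.

Invalid — vote requirement not satisfied.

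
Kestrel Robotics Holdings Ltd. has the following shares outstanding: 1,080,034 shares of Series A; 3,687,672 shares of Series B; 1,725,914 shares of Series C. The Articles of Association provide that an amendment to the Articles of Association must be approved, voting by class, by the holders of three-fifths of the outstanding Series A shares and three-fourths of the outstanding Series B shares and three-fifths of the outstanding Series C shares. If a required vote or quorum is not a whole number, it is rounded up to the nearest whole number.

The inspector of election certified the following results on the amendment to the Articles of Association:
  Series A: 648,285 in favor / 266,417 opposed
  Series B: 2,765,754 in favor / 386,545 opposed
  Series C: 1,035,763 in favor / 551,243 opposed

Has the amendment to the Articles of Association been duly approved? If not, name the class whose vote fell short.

Approved — every class gave the required vote.

Series A: 3/5 of 1080034 = 648020.40, rounded up to 648021; 648,021 required, 648,285 in favor — approved.
Series B: 3/4 of 3687672 = 2765754; 2,765,754 required, 2,765,754 in favor — approved.
Series C: 3/5 of 1725914 = 1035548.40, rounded up to 1035549; 1,035,549 required, 1,035,763 in favor — approved.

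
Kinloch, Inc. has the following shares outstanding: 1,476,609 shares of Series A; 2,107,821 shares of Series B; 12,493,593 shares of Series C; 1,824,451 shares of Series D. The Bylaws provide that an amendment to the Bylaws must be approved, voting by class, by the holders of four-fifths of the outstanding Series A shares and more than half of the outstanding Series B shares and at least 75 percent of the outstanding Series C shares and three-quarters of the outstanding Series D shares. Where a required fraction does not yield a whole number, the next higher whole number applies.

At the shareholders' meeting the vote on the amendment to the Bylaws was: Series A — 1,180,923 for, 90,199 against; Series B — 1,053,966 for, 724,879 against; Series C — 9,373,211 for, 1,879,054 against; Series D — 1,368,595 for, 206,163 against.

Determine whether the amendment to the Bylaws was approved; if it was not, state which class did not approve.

Not approved — the Series A shares did not give the required vote.

Series A: 4/5 of 1476609 = 1181287.20, rounded up to 1181288; 1,181,288 required, 1,180,923 in favor — not approved.
Series B: a majority of 2107821 is 1053911; 1,053,911 required, 1,053,966 in favor — approved.
Series C: 3/4 of 12493593 = 9370194.75, rounded up to 9370195; 9,370,195 required, 9,373,211 in favor — approved.
Series D: 3/4 of 1824451 = 1368338.25, rounded up to 1368339; 1,368,339 required, 1,368,595 in favor — approved.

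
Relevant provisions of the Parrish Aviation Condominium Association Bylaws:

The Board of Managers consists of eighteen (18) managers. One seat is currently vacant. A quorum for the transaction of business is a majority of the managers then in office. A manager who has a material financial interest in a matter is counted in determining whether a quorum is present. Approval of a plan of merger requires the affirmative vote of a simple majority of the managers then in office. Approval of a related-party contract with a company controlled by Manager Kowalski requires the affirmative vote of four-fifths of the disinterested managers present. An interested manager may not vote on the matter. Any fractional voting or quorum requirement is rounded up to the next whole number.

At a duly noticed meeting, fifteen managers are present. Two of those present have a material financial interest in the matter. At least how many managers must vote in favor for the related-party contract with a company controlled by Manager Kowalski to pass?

The related-party contract with a company controlled by Manager Kowalski requires four-fifths of the disinterested managers present (15 − 2 = 13).
4/5 of 13 = 10.40, rounded up to 11.

11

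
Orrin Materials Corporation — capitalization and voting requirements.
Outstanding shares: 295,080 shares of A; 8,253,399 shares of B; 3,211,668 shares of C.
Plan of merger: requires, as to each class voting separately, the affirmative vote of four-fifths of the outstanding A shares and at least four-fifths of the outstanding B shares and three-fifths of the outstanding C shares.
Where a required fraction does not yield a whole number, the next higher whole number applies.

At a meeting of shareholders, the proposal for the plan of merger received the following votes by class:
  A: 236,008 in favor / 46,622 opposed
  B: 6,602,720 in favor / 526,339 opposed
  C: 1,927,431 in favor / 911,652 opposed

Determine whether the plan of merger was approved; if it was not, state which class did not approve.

A: 4/5 of 295080 = 236064; 236,064 required, 236,008 in favor — not approved.
B: 4/5 of 8253399 = 6602719.20, rounded up to 6602720; 6,602,720 required, 6,602,720 in favor — approved.
C: 3/5 of 3211668 = 1927000.80, rounded up to 1927001; 1,927,001 required, 1,927,431 in favor — approved.

Not approved — the A shares did not give the required vote.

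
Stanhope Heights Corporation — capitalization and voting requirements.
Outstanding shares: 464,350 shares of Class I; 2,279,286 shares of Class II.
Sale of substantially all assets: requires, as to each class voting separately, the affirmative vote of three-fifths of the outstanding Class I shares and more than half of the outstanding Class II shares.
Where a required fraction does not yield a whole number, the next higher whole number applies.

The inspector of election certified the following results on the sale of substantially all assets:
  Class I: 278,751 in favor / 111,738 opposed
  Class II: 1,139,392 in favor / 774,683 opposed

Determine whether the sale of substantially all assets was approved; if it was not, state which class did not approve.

Not approved — the Class II shares did not give the required vote.

Class I: 3/5 of 464350 = 278610; 278,610 required, 278,751 in favor — approved.
Class II: a majority of 2279286 is 1139644; 1,139,644 required, 1,139,392 in favor — not approved.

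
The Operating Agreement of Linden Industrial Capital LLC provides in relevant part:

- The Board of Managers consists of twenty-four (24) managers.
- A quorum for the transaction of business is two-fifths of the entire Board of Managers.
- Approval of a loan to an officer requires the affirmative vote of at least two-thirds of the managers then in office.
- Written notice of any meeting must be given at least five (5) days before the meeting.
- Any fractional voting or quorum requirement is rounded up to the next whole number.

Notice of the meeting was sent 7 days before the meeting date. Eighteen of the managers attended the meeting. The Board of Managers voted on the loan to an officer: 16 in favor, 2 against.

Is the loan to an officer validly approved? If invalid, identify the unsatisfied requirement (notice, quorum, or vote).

Valid — all requirements satisfied.

Notice: 7 days given; 5 required (7 ≥ 5). Satisfied.
Quorum: 18 present; quorum is 10. Satisfied.
Vote: the loan to an officer requires two-thirds of the managers then in office (24). 2/3 of 24 = 16, so 16 affirmative votes are needed; 16 voted in favor. Satisfied.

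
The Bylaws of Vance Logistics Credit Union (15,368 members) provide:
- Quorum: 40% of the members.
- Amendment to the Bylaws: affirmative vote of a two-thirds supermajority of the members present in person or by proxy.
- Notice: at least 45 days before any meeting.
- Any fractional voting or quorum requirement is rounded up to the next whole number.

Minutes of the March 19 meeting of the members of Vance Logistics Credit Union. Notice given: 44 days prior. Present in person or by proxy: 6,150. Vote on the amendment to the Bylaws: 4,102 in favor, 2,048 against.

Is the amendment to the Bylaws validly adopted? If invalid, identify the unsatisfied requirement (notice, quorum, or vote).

Notice: 44 days given; 45 required. Not satisfied.
Quorum: 40% of 15,368 = 6,147.20, rounded up to 6,148; 6,150 present. Satisfied.
Vote: requires two-thirds of those present (6,150); 2/3 of 6150 = 4100, so 4,100 needed; 4,102 in favor. Satisfied.

Invalid — notice requirement not satisfied.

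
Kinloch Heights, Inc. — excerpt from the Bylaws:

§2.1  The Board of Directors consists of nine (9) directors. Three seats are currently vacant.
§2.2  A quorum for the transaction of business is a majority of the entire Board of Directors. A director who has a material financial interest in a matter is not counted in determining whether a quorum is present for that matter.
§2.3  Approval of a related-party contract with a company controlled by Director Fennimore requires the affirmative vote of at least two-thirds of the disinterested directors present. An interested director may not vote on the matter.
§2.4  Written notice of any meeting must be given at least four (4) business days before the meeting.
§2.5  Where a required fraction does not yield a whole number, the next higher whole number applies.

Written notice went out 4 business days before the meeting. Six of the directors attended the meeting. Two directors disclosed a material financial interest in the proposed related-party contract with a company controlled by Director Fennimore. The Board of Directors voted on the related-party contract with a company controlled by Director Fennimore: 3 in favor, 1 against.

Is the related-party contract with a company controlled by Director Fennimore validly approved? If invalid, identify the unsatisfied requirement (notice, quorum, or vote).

Notice: 4 business days given; 4 required (4 ≥ 4). Satisfied.
Quorum: 6 present, but the 2 interested directors do not count, leaving 4. Quorum is 5. Not satisfied.
Vote: the related-party contract with a company controlled by Director Fennimore requires two-thirds of the disinterested directors present (6 − 2 = 4). 2/3 of 4 = 2.67, rounded up to 3, so 3 affirmative votes are needed; 3 voted in favor. Satisfied. (Moot — without a quorum no business can be validly transacted.)

Invalid — quorum requirement not satisfied.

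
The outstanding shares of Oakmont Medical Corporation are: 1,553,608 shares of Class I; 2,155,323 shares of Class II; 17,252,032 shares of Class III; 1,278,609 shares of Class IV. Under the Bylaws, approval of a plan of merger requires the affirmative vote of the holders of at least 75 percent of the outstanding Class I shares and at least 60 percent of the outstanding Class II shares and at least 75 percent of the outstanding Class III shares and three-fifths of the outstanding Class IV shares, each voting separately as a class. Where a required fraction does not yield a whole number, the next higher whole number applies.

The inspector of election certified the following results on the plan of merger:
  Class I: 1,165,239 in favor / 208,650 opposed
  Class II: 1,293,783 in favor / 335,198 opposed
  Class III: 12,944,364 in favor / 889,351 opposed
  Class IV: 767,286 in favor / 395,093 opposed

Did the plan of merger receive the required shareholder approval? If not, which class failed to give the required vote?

Approved — every class gave the required vote.

Class I: 3/4 of 1553608 = 1165206; 1,165,206 required, 1,165,239 in favor — approved.
Class II: 3/5 of 2155323 = 1293193.80, rounded up to 1293194; 1,293,194 required, 1,293,783 in favor — approved.
Class III: 3/4 of 17252032 = 12939024; 12,939,024 required, 12,944,364 in favor — approved.
Class IV: 3/5 of 1278609 = 767165.40, rounded up to 767166; 767,166 required, 767,286 in favor — approved.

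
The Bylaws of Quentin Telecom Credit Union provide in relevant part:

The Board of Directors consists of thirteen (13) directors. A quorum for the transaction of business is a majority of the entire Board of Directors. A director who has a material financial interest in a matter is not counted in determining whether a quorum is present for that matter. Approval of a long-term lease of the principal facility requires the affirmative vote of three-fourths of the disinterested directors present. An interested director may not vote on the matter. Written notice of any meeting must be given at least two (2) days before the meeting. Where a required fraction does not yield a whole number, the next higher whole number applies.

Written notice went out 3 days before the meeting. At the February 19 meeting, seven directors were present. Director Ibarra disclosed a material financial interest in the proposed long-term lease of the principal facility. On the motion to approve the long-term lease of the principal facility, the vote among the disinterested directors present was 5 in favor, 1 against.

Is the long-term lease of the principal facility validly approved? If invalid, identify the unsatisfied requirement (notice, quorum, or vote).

Notice: 3 days given; 2 required (3 ≥ 2). Satisfied.
Quorum: 7 present, but the 1 interested director does not count, leaving 6. Quorum is 7. Not satisfied.
Vote: the long-term lease of the principal facility requires three-fourths of the disinterested directors present (7 − 1 = 6). 3/4 of 6 = 4.50, rounded up to 5, so 5 affirmative votes are needed; 5 voted in favor. Satisfied. (Moot — without a quorum no business can be validly transacted.)

Invalid — quorum requirement not satisfied.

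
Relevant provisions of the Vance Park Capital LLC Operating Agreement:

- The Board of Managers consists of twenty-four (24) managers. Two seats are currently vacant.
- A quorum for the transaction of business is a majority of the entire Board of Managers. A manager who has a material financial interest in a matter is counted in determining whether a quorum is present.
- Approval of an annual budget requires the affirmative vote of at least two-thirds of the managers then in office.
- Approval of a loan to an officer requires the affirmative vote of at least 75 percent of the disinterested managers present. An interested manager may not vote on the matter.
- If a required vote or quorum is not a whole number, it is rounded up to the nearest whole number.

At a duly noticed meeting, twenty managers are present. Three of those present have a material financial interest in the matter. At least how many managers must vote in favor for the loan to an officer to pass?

13

The loan to an officer requires three-fourths of the disinterested managers present (20 − 3 = 17).
3/4 of 17 = 12.75, rounded up to 13.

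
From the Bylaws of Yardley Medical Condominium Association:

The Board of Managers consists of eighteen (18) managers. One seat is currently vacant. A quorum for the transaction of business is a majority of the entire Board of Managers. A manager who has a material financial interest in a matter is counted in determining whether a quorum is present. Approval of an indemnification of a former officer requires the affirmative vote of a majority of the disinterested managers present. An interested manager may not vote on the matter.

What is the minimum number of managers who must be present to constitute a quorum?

10

A majority of 18 is 10.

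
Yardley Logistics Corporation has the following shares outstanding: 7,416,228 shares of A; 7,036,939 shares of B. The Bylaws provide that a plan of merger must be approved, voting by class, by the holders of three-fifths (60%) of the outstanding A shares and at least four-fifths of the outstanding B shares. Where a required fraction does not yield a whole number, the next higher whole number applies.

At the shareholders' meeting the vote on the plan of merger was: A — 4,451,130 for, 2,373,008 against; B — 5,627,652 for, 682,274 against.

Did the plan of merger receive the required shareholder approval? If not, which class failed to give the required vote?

Not approved — the B shares did not give the required vote.

A: 3/5 of 7416228 = 4449736.80, rounded up to 4449737; 4,449,737 required, 4,451,130 in favor — approved.
B: 4/5 of 7036939 = 5629551.20, rounded up to 5629552; 5,629,552 required, 5,627,652 in favor — not approved.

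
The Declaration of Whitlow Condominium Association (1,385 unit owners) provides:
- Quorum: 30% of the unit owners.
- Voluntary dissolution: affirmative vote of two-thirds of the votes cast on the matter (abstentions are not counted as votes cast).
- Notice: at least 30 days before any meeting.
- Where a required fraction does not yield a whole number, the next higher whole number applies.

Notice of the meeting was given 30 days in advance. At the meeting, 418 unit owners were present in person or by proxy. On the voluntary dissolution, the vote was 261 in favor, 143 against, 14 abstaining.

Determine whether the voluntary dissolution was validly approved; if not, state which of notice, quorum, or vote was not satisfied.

Invalid — vote requirement not satisfied.

Notice: 30 days given; 30 required. Satisfied.
Quorum: 30% of 1,385 = 415.50, rounded up to 416; 418 present. Satisfied.
Vote: requires two-thirds of the votes cast (418 − 14 abstaining = 404); 2/3 of 404 = 269.33, rounded up to 270, so 270 needed; 261 in favor. Not satisfied.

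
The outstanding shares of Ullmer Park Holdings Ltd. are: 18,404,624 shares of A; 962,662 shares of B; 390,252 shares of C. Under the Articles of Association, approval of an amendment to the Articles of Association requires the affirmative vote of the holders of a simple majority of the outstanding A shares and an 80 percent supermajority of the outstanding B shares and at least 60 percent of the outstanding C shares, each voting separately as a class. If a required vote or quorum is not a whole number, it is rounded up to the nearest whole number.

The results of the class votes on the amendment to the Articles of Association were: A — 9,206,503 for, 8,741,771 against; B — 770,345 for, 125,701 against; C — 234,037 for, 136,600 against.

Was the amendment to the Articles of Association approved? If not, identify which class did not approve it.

A: a majority of 18404624 is 9202313; 9,202,313 required, 9,206,503 in favor — approved.
B: 4/5 of 962662 = 770129.60, rounded up to 770130; 770,130 required, 770,345 in favor — approved.
C: 3/5 of 390252 = 234151.20, rounded up to 234152; 234,152 required, 234,037 in favor — not approved.

Not approved — the C shares did not give the required vote.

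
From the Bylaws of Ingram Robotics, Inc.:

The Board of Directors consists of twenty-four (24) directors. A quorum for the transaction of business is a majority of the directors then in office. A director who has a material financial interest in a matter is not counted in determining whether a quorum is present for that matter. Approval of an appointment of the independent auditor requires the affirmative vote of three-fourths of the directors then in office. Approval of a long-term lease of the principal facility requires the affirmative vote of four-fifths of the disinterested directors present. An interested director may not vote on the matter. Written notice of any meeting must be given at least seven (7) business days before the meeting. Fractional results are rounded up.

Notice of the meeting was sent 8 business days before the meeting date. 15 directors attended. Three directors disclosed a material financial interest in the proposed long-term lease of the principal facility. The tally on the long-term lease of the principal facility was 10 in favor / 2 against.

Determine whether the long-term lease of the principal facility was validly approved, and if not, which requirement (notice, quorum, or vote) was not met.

Notice: 8 business days given; 7 required (8 ≥ 7). Satisfied.
Quorum: 15 present, but the 3 interested directors do not count, leaving 12. Quorum is 13. Not satisfied.
Vote: the long-term lease of the principal facility requires four-fifths of the disinterested directors present (15 − 3 = 12). 4/5 of 12 = 9.60, rounded up to 10, so 10 affirmative votes are needed; 10 voted in favor. Satisfied. (Moot — without a quorum no business can be validly transacted.)

Invalid — quorum requirement not satisfied.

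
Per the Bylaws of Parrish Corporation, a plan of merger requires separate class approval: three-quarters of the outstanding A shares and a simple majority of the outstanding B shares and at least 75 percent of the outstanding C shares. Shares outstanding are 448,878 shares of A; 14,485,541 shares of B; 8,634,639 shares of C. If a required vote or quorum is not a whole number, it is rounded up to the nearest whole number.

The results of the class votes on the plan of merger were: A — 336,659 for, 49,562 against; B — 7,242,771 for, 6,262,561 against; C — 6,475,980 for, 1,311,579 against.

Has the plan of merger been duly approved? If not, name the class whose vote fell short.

Approved — every class gave the required vote.

A: 3/4 of 448878 = 336658.50, rounded up to 336659; 336,659 required, 336,659 in favor — approved.
B: a majority of 14485541 is 7242771; 7,242,771 required, 7,242,771 in favor — approved.
C: 3/4 of 8634639 = 6475979.25, rounded up to 6475980; 6,475,980 required, 6,475,980 in favor — approved.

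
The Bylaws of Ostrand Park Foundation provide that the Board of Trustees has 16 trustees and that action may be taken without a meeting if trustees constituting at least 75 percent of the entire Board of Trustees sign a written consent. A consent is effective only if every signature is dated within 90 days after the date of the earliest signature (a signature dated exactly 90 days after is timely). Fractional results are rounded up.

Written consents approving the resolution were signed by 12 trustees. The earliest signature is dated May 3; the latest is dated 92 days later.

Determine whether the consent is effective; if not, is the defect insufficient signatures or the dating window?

Not effective — dating-window requirement not satisfied.

Signatures required: at least 75 percent of 16 — 3/4 of 16 = 12, so 12 needed; 12 signed. Sufficient.
Dating window: the latest signature is 92 days after the earliest; the limit is 90 days. Outside the window.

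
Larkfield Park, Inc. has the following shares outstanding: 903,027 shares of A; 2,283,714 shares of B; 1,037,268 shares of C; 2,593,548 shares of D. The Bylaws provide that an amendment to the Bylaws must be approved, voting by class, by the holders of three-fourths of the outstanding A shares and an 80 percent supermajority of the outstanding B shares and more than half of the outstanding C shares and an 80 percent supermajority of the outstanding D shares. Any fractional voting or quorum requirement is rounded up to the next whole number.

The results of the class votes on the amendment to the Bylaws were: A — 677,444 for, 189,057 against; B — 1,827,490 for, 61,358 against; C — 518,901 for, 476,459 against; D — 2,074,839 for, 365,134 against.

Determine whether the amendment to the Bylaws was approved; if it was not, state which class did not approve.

Approved — every class gave the required vote.

A: 3/4 of 903027 = 677270.25, rounded up to 677271; 677,271 required, 677,444 in favor — approved.
B: 4/5 of 2283714 = 1826971.20, rounded up to 1826972; 1,826,972 required, 1,827,490 in favor — approved.
C: a majority of 1037268 is 518635; 518,635 required, 518,901 in favor — approved.
D: 4/5 of 2593548 = 2074838.40, rounded up to 2074839; 2,074,839 required, 2,074,839 in favor — approved.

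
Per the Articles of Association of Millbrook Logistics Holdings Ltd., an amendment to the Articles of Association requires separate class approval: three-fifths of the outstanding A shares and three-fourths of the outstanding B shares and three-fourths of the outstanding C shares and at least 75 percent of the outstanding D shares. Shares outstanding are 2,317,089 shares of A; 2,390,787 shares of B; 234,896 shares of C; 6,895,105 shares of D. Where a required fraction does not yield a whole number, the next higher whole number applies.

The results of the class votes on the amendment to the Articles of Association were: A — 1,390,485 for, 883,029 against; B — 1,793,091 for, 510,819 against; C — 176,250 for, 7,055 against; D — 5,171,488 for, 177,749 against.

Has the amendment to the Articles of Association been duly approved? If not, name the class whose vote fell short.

Approved — every class gave the required vote.

A: 3/5 of 2317089 = 1390253.40, rounded up to 1390254; 1,390,254 required, 1,390,485 in favor — approved.
B: 3/4 of 2390787 = 1793090.25, rounded up to 1793091; 1,793,091 required, 1,793,091 in favor — approved.
C: 3/4 of 234896 = 176172; 176,172 required, 176,250 in favor — approved.
D: 3/4 of 6895105 = 5171328.75, rounded up to 5171329; 5,171,329 required, 5,171,488 in favor — approved.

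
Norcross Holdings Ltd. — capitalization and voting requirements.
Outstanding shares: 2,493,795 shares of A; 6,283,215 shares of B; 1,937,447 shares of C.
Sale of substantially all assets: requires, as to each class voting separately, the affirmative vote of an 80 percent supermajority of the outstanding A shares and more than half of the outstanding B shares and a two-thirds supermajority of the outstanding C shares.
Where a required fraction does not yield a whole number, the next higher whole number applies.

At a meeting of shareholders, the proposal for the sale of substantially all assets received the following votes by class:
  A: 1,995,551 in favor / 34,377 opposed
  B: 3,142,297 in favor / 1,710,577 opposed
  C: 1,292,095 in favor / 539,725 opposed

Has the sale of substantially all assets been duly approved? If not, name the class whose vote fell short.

Approved — every class gave the required vote.

A: 4/5 of 2493795 = 1995036; 1,995,036 required, 1,995,551 in favor — approved.
B: a majority of 6283215 is 3141608; 3,141,608 required, 3,142,297 in favor — approved.
C: 2/3 of 1937447 = 1291631.33, rounded up to 1291632; 1,291,632 required, 1,292,095 in favor — approved.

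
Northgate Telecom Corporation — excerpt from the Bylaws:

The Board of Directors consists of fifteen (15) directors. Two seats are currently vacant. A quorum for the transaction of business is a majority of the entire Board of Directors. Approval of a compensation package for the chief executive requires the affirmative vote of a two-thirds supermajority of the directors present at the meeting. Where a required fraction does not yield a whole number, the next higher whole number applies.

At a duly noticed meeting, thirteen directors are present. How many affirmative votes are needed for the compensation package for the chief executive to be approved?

9

The compensation package for the chief executive requires two-thirds of the directors present (13).
2/3 of 13 = 8.67, rounded up to 9.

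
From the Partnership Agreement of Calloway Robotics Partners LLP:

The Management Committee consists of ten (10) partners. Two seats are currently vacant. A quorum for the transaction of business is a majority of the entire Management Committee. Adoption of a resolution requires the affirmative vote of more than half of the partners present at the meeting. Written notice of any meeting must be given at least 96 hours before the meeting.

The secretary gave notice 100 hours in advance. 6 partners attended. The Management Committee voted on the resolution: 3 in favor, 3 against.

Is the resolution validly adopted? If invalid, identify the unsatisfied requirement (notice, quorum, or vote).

Notice: 100 hours given; 96 required (100 ≥ 96). Satisfied.
Quorum: 6 present; quorum is 6. Satisfied.
Vote: the resolution requires a majority of the partners present (6). A majority of 6 is 4, so 4 affirmative votes are needed; 3 voted in favor. Not satisfied.

Invalid — vote requirement not satisfied.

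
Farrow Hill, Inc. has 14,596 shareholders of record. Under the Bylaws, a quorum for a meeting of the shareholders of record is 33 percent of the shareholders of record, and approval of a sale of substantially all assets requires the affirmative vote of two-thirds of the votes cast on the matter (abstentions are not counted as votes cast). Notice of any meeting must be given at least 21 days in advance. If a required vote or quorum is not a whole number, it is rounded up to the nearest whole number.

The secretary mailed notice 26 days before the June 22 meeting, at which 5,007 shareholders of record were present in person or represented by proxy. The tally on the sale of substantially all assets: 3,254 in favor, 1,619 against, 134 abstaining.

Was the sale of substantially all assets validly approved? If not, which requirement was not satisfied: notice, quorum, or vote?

Valid — all requirements satisfied.

Notice: 26 days given; 21 required. Satisfied.
Quorum: 33% of 14,596 = 4,816.68, rounded up to 4,817; 5,007 present. Satisfied.
Vote: requires two-thirds of the votes cast (5,007 − 134 abstaining = 4,873); 2/3 of 4873 = 3248.67, rounded up to 3249, so 3,249 needed; 3,254 in favor. Satisfied.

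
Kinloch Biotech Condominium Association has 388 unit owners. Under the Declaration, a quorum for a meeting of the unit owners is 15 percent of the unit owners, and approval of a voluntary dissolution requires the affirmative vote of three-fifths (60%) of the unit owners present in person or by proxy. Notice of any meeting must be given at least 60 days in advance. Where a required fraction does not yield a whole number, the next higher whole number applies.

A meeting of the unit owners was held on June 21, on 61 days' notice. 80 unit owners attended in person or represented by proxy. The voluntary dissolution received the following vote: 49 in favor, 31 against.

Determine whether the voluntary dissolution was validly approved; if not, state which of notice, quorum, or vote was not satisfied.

Valid — all requirements satisfied.

Notice: 61 days given; 60 required. Satisfied.
Quorum: 15% of 388 = 58.20, rounded up to 59; 80 present. Satisfied.
Vote: requires three-fifths of those present (80); 3/5 of 80 = 48, so 48 needed; 49 in favor. Satisfied.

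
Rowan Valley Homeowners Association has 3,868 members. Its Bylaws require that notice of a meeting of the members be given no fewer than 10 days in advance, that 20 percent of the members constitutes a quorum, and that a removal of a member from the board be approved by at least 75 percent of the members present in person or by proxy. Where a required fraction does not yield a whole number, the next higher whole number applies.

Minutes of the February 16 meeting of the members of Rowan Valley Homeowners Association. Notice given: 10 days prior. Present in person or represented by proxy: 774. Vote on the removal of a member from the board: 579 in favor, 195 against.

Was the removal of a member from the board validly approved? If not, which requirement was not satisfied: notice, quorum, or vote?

Invalid — vote requirement not satisfied.

Notice: 10 days given; 10 required. Satisfied.
Quorum: 20% of 3,868 = 773.60, rounded up to 774; 774 present. Satisfied.
Vote: requires three-fourths of those present (774); 3/4 of 774 = 580.50, rounded up to 581, so 581 needed; 579 in favor. Not satisfied.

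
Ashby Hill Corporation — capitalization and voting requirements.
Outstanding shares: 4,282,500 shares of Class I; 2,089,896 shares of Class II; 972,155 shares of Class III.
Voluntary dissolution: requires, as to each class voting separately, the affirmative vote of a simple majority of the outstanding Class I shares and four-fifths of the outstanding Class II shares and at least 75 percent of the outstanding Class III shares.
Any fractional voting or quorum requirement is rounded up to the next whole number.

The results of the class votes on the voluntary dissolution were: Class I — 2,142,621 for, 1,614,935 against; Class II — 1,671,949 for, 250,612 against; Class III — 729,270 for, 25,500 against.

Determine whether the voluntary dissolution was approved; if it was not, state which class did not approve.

Class I: a majority of 4282500 is 2141251; 2,141,251 required, 2,142,621 in favor — approved.
Class II: 4/5 of 2089896 = 1671916.80, rounded up to 1671917; 1,671,917 required, 1,671,949 in favor — approved.
Class III: 3/4 of 972155 = 729116.25, rounded up to 729117; 729,117 required, 729,270 in favor — approved.

Approved — every class gave the required vote.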